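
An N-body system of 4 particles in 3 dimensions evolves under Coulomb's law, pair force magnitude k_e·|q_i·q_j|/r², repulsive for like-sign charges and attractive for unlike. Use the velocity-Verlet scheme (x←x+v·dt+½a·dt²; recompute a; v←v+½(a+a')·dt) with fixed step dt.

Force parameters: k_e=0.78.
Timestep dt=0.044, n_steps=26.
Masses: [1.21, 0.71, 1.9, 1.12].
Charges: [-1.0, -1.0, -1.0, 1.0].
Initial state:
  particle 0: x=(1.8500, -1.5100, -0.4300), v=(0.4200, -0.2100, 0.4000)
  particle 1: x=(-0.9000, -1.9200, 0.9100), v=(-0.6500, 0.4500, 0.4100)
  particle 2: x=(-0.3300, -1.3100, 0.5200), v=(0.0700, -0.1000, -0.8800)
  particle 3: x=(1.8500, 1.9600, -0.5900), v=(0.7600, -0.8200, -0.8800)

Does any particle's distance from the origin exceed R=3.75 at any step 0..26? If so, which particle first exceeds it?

step 0: x0=(1.8500, -1.5100, -0.4300) x1=(-0.9000, -1.9200, 0.9100) x2=(-0.3300, -1.3100, 0.5200) x3=(1.8500, 1.9600, -0.5900)
step 1: x0=(1.8686, -1.5192, -0.4125) x1=(-0.9295, -1.9010, 0.9286) x2=(-0.3267, -1.3141, 0.4811) x3=(1.8834, 1.9238, -0.6287)
step 2: x0=(1.8876, -1.5283, -0.3951) x1=(-0.9605, -1.8834, 0.9484) x2=(-0.3229, -1.3175, 0.4418) x3=(1.9167, 1.8874, -0.6674)
step 3: x0=(1.9069, -1.5373, -0.3779) x1=(-0.9931, -1.8670, 0.9693) x2=(-0.3187, -1.3205, 0.4022) x3=(1.9500, 1.8508, -0.7060)
step 4: x0=(1.9265, -1.5462, -0.3607) x1=(-1.0272, -1.8516, 0.9914) x2=(-0.3142, -1.3230, 0.3622) x3=(1.9832, 1.8139, -0.7445)
step 5: x0=(1.9464, -1.5549, -0.3438) x1=(-1.0625, -1.8371, 1.0146) x2=(-0.3093, -1.3252, 0.3218) x3=(2.0162, 1.7769, -0.7830)
step 6: x0=(1.9666, -1.5636, -0.3269) x1=(-1.0991, -1.8232, 1.0388) x2=(-0.3041, -1.3270, 0.2811) x3=(2.0493, 1.7396, -0.8214)
step 7: x0=(1.9872, -1.5722, -0.3102) x1=(-1.1367, -1.8099, 1.0640) x2=(-0.2987, -1.3285, 0.2401) x3=(2.0822, 1.7021, -0.8598)
step 8: x0=(2.0080, -1.5807, -0.2936) x1=(-1.1753, -1.7970, 1.0900) x2=(-0.2930, -1.3299, 0.1987) x3=(2.1150, 1.6643, -0.8981)
step 9: x0=(2.0292, -1.5891, -0.2770) x1=(-1.2148, -1.7846, 1.1169) x2=(-0.2872, -1.3310, 0.1571) x3=(2.1478, 1.6264, -0.9364)
step 10: x0=(2.0507, -1.5974, -0.2606) x1=(-1.2551, -1.7724, 1.1446) x2=(-0.2812, -1.3319, 0.1152) x3=(2.1804, 1.5882, -0.9746)
step 11: x0=(2.0725, -1.6057, -0.2443) x1=(-1.2962, -1.7604, 1.1730) x2=(-0.2751, -1.3326, 0.0731) x3=(2.2130, 1.5499, -1.0127)
step 12: x0=(2.0946, -1.6138, -0.2281) x1=(-1.3379, -1.7487, 1.2020) x2=(-0.2688, -1.3332, 0.0308) x3=(2.2455, 1.5113, -1.0507)
step 13: x0=(2.1170, -1.6218, -0.2120) x1=(-1.3802, -1.7371, 1.2316) x2=(-0.2625, -1.3337, -0.0118) x3=(2.2779, 1.4725, -1.0887)
step 14: x0=(2.1398, -1.6298, -0.1959) x1=(-1.4231, -1.7257, 1.2617) x2=(-0.2561, -1.3341, -0.0545) x3=(2.3102, 1.4334, -1.1266)
step 15: x0=(2.1628, -1.6376, -0.1799) x1=(-1.4665, -1.7143, 1.2924) x2=(-0.2497, -1.3344, -0.0975) x3=(2.3424, 1.3942, -1.1644)
step 16: x0=(2.1861, -1.6453, -0.1641) x1=(-1.5103, -1.7031, 1.3235) x2=(-0.2432, -1.3345, -0.1406) x3=(2.3745, 1.3548, -1.2021)
step 17: x0=(2.2097, -1.6530, -0.1482) x1=(-1.5546, -1.6919, 1.3551) x2=(-0.2366, -1.3346, -0.1838) x3=(2.4065, 1.3151, -1.2397)
step 18: x0=(2.2335, -1.6606, -0.1325) x1=(-1.5993, -1.6807, 1.3870) x2=(-0.2301, -1.3346, -0.2273) x3=(2.4384, 1.2752, -1.2773)
step 19: x0=(2.2577, -1.6681, -0.1168) x1=(-1.6443, -1.6696, 1.4193) x2=(-0.2235, -1.3345, -0.2709) x3=(2.4702, 1.2351, -1.3147)
step 20: x0=(2.2821, -1.6755, -0.1012) x1=(-1.6897, -1.6586, 1.4519) x2=(-0.2169, -1.3344, -0.3146) x3=(2.5019, 1.1949, -1.3521)
step 21: x0=(2.3068, -1.6828, -0.0856) x1=(-1.7354, -1.6475, 1.4849) x2=(-0.2103, -1.3341, -0.3584) x3=(2.5335, 1.1544, -1.3893)
step 22: x0=(2.3317, -1.6900, -0.0701) x1=(-1.7813, -1.6365, 1.5181) x2=(-0.2037, -1.3338, -0.4024) x3=(2.5650, 1.1137, -1.4265)
step 23: x0=(2.3569, -1.6971, -0.0546) x1=(-1.8276, -1.6255, 1.5516) x2=(-0.1971, -1.3334, -0.4465) x3=(2.5964, 1.0728, -1.4635)
step 24: x0=(2.3824, -1.7041, -0.0392) x1=(-1.8741, -1.6145, 1.5854) x2=(-0.1905, -1.3330, -0.4908) x3=(2.6277, 1.0317, -1.5005)
step 25: x0=(2.4081, -1.7111, -0.0239) x1=(-1.9208, -1.6035, 1.6194) x2=(-0.1839, -1.3325, -0.5351) x3=(2.6589, 0.9904, -1.5373)
step 26: x0=(2.4340, -1.7180, -0.0086) x1=(-1.9678, -1.5925, 1.6536) x2=(-0.1773, -1.3320, -0.5796) x3=(2.6900, 0.9489, -1.5741)

no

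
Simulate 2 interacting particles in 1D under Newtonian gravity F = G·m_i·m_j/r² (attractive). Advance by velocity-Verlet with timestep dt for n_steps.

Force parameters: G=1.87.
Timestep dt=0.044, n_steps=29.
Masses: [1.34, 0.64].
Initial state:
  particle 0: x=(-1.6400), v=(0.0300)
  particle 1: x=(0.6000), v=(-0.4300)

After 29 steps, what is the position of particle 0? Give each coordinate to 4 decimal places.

step 0: x0=(-1.6400) x1=(0.6000)
step 1: x0=(-1.6384) x1=(0.5806)
step 2: x0=(-1.6364) x1=(0.5602)
step 3: x0=(-1.6339) x1=(0.5388)
step 4: x0=(-1.6309) x1=(0.5164)
step 5: x0=(-1.6274) x1=(0.4929)
step 6: x0=(-1.6234) x1=(0.4684)
step 7: x0=(-1.6189) x1=(0.4427)
step 8: x0=(-1.6138) x1=(0.4159)
step 9: x0=(-1.6082) x1=(0.3879)
step 10: x0=(-1.6019) x1=(0.3587)
step 11: x0=(-1.5951) x1=(0.3283)
step 12: x0=(-1.5876) x1=(0.2965)
step 13: x0=(-1.5795) x1=(0.2634)
step 14: x0=(-1.5707) x1=(0.2288)
step 15: x0=(-1.5612) x1=(0.1927)
step 16: x0=(-1.5510) x1=(0.1551)
step 17: x0=(-1.5399) x1=(0.1158)
step 18: x0=(-1.5280) x1=(0.0747)
step 19: x0=(-1.5152) x1=(0.0317)
step 20: x0=(-1.5014) x1=(-0.0133)
step 21: x0=(-1.4866) x1=(-0.0604)
step 22: x0=(-1.4706) x1=(-0.1100)
step 23: x0=(-1.4534) x1=(-0.1622)
step 24: x0=(-1.4348) x1=(-0.2173)
step 25: x0=(-1.4147) x1=(-0.2757)
step 26: x0=(-1.3927) x1=(-0.3378)
step 27: x0=(-1.3687) x1=(-0.4043)
step 28: x0=(-1.3422) x1=(-0.4759)
step 29: x0=(-1.3126) x1=(-0.5541)

(-1.3126)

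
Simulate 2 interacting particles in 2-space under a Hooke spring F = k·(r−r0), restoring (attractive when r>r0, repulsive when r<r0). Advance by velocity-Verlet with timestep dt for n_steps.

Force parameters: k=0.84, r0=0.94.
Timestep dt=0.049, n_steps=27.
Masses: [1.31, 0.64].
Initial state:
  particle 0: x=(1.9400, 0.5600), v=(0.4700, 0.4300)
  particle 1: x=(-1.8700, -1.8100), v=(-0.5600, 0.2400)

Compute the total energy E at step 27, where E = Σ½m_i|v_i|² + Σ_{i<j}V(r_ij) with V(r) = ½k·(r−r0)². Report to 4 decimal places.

step 0: x0=(1.9400, 0.5600) x1=(-1.8700, -1.8100)
step 1: x0=(1.9607, 0.5796) x1=(-1.8927, -1.7953)
step 2: x0=(1.9767, 0.5964) x1=(-1.9058, -1.7746)
step 3: x0=(1.9880, 0.6102) x1=(-1.9091, -1.7481)
step 4: x0=(1.9945, 0.6211) x1=(-1.9028, -1.7156)
step 5: x0=(1.9962, 0.6292) x1=(-1.8866, -1.6773)
step 6: x0=(1.9933, 0.6345) x1=(-1.8608, -1.6332)
step 7: x0=(1.9856, 0.6371) x1=(-1.8254, -1.5835)
step 8: x0=(1.9733, 0.6369) x1=(-1.7806, -1.5283)
step 9: x0=(1.9565, 0.6341) x1=(-1.7264, -1.4678)
step 10: x0=(1.9353, 0.6288) x1=(-1.6633, -1.4020)
step 11: x0=(1.9097, 0.6211) x1=(-1.5914, -1.3314)
step 12: x0=(1.8801, 0.6111) x1=(-1.5110, -1.2560)
step 13: x0=(1.8465, 0.5990) x1=(-1.4226, -1.1762)
step 14: x0=(1.8092, 0.5847) x1=(-1.3264, -1.0922)
step 15: x0=(1.7683, 0.5686) x1=(-1.2230, -1.0043)
step 16: x0=(1.7241, 0.5507) x1=(-1.1128, -0.9128)
step 17: x0=(1.6767, 0.5313) x1=(-0.9963, -0.8181)
step 18: x0=(1.6266, 0.5104) x1=(-0.8740, -0.7205)
step 19: x0=(1.5739, 0.4882) x1=(-0.7464, -0.6203)
step 20: x0=(1.5190, 0.4650) x1=(-0.6143, -0.5178)
step 21: x0=(1.4621, 0.4409) x1=(-0.4781, -0.4135)
step 22: x0=(1.4035, 0.4160) x1=(-0.3385, -0.3078)
step 23: x0=(1.3436, 0.3906) x1=(-0.1961, -0.2008)
step 24: x0=(1.2826, 0.3648) x1=(-0.0517, -0.0931)
step 25: x0=(1.2210, 0.3387) x1=(0.0942, 0.0151)
step 26: x0=(1.1590, 0.3126) x1=(0.2407, 0.1235)
step 27: x0=(1.0971, 0.2864) x1=(0.3873, 0.2319)
step 0 velocities: v0=(0.4700, 0.4300) v1=(-0.5600, 0.2400)
step 0: KE=0.3846, PE=5.2841, E=5.6686
step 27 velocities: v0=(-1.2611, -0.5334) v1=(2.9834, 2.2119)
step 27: KE=5.6419, PE=0.0219, E=5.6637

5.6637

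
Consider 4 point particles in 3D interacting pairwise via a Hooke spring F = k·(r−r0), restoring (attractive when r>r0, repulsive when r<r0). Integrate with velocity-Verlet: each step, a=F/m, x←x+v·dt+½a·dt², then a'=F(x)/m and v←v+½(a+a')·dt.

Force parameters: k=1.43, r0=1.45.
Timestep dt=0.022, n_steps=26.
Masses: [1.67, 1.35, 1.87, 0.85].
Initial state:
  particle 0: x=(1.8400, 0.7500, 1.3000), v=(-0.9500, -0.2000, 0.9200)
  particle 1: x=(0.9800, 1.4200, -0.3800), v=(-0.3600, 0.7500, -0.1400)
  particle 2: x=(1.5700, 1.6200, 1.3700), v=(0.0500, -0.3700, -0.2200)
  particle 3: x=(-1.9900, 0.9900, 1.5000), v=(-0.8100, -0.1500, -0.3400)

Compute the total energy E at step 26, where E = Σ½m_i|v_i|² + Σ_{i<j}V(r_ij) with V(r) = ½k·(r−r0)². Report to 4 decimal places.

step 0: x0=(1.8400, 0.7500, 1.3000) x1=(0.9800, 1.4200, -0.3800) x2=(1.5700, 1.6200, 1.3700) x3=(-1.9900, 0.9900, 1.5000)
step 1: x0=(1.8186, 0.7456, 1.3202) x1=(0.9717, 1.4364, -0.3826) x2=(1.5707, 1.6119, 1.3651) x3=(-2.0053, 0.9869, 1.4920)
step 2: x0=(1.7962, 0.7411, 1.3402) x1=(0.9627, 1.4526, -0.3841) x2=(1.5704, 1.6038, 1.3601) x3=(-2.0154, 0.9842, 1.4829)
step 3: x0=(1.7727, 0.7365, 1.3600) x1=(0.9530, 1.4685, -0.3847) x2=(1.5693, 1.5958, 1.3550) x3=(-2.0204, 0.9819, 1.4728)
step 4: x0=(1.7482, 0.7318, 1.3796) x1=(0.9426, 1.4842, -0.3842) x2=(1.5672, 1.5878, 1.3498) x3=(-2.0204, 0.9800, 1.4617)
step 5: x0=(1.7227, 0.7271, 1.3990) x1=(0.9315, 1.4997, -0.3827) x2=(1.5643, 1.5799, 1.3445) x3=(-2.0152, 0.9785, 1.4496)
step 6: x0=(1.6962, 0.7223, 1.4183) x1=(0.9197, 1.5149, -0.3802) x2=(1.5605, 1.5720, 1.3390) x3=(-2.0051, 0.9775, 1.4366)
step 7: x0=(1.6687, 0.7174, 1.4373) x1=(0.9072, 1.5298, -0.3767) x2=(1.5558, 1.5643, 1.3334) x3=(-1.9899, 0.9768, 1.4226)
step 8: x0=(1.6403, 0.7124, 1.4561) x1=(0.8941, 1.5444, -0.3721) x2=(1.5502, 1.5566, 1.3277) x3=(-1.9699, 0.9766, 1.4078)
step 9: x0=(1.6108, 0.7074, 1.4747) x1=(0.8803, 1.5587, -0.3666) x2=(1.5438, 1.5490, 1.3218) x3=(-1.9451, 0.9768, 1.3921)
step 10: x0=(1.5804, 0.7023, 1.4931) x1=(0.8659, 1.5726, -0.3600) x2=(1.5366, 1.5415, 1.3158) x3=(-1.9156, 0.9775, 1.3756)
step 11: x0=(1.5491, 0.6972, 1.5113) x1=(0.8508, 1.5863, -0.3525) x2=(1.5285, 1.5341, 1.3096) x3=(-1.8814, 0.9785, 1.3583)
step 12: x0=(1.5168, 0.6920, 1.5292) x1=(0.8352, 1.5996, -0.3440) x2=(1.5197, 1.5268, 1.3033) x3=(-1.8428, 0.9799, 1.3403)
step 13: x0=(1.4837, 0.6868, 1.5468) x1=(0.8189, 1.6126, -0.3345) x2=(1.5101, 1.5196, 1.2968) x3=(-1.7999, 0.9817, 1.3216)
step 14: x0=(1.4497, 0.6816, 1.5642) x1=(0.8022, 1.6253, -0.3241) x2=(1.4998, 1.5124, 1.2901) x3=(-1.7528, 0.9840, 1.3023)
step 15: x0=(1.4148, 0.6763, 1.5814) x1=(0.7849, 1.6376, -0.3128) x2=(1.4888, 1.5054, 1.2833) x3=(-1.7016, 0.9866, 1.2824)
step 16: x0=(1.3792, 0.6710, 1.5983) x1=(0.7671, 1.6495, -0.3005) x2=(1.4770, 1.4985, 1.2763) x3=(-1.6466, 0.9896, 1.2619)
step 17: x0=(1.3427, 0.6658, 1.6149) x1=(0.7489, 1.6611, -0.2874) x2=(1.4647, 1.4917, 1.2691) x3=(-1.5880, 0.9929, 1.2410)
step 18: x0=(1.3056, 0.6605, 1.6313) x1=(0.7302, 1.6723, -0.2735) x2=(1.4517, 1.4850, 1.2617) x3=(-1.5258, 0.9966, 1.2195)
step 19: x0=(1.2677, 0.6552, 1.6474) x1=(0.7111, 1.6832, -0.2587) x2=(1.4382, 1.4783, 1.2542) x3=(-1.4603, 1.0006, 1.1977)
step 20: x0=(1.2292, 0.6500, 1.6632) x1=(0.6917, 1.6936, -0.2431) x2=(1.4241, 1.4718, 1.2465) x3=(-1.3918, 1.0050, 1.1756)
step 21: x0=(1.1900, 0.6448, 1.6787) x1=(0.6720, 1.7038, -0.2267) x2=(1.4095, 1.4654, 1.2386) x3=(-1.3204, 1.0096, 1.1531)
step 22: x0=(1.1503, 0.6397, 1.6940) x1=(0.6519, 1.7135, -0.2096) x2=(1.3944, 1.4590, 1.2306) x3=(-1.2464, 1.0146, 1.1304)
step 23: x0=(1.1100, 0.6346, 1.7090) x1=(0.6316, 1.7230, -0.1918) x2=(1.3789, 1.4527, 1.2224) x3=(-1.1699, 1.0198, 1.1075)
step 24: x0=(1.0693, 0.6295, 1.7237) x1=(0.6111, 1.7320, -0.1733) x2=(1.3629, 1.4465, 1.2140) x3=(-1.0913, 1.0252, 1.0844)
step 25: x0=(1.0280, 0.6246, 1.7381) x1=(0.5904, 1.7408, -0.1542) x2=(1.3467, 1.4404, 1.2055) x3=(-1.0106, 1.0309, 1.0612)
step 26: x0=(0.9864, 0.6197, 1.7522) x1=(0.5695, 1.7492, -0.1345) x2=(1.3301, 1.4344, 1.1969) x3=(-0.9283, 1.0368, 1.0379)
step 0 velocities: v0=(-0.9500, -0.2000, 0.9200) v1=(-0.3600, 0.7500, -0.1400) v2=(0.0500, -0.3700, -0.2200) v3=(-0.8100, -0.1500, -0.3400)
step 0: KE=2.4873, PE=11.1228, E=13.6100
step 26 velocities: v0=(-1.8998, -0.2197, 0.6362) v1=(-0.9508, 0.3745, 0.9092) v2=(-0.7607, -0.2729, -0.3966) v3=(3.7778, 0.2715, -1.0602)
step 26: KE=11.9873, PE=1.6167, E=13.6040

13.6040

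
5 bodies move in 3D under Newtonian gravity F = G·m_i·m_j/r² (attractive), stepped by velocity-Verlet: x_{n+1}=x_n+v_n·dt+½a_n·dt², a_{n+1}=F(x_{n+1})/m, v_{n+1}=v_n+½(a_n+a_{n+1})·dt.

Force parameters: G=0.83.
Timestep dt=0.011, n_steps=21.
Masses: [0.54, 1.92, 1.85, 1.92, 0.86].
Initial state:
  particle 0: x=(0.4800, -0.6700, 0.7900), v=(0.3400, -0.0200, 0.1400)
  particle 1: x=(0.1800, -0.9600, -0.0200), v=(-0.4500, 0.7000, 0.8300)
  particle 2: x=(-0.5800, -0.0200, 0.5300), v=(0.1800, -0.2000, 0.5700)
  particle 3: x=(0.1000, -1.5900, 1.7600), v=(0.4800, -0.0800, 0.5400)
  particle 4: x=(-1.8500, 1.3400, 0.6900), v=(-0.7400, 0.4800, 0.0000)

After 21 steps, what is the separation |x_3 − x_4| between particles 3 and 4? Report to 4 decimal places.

3.9329

step 0: x0=(0.4800, -0.6700, 0.7900) x1=(0.1800, -0.9600, -0.0200) x2=(-0.5800, -0.0200, 0.5300) x3=(0.1000, -1.5900, 1.7600) x4=(-1.8500, 1.3400, 0.6900)
step 1: x0=(0.4836, -0.6703, 0.7915) x1=(0.1750, -0.9523, -0.0108) x2=(-0.5780, -0.0223, 0.5363) x3=(0.1053, -1.5908, 1.7659) x4=(-1.8581, 1.3452, 0.6900)
step 2: x0=(0.4871, -0.6706, 0.7928) x1=(0.1700, -0.9444, -0.0014) x2=(-0.5759, -0.0246, 0.5425) x3=(0.1105, -1.5916, 1.7717) x4=(-1.8662, 1.3504, 0.6900)
step 3: x0=(0.4903, -0.6710, 0.7939) x1=(0.1649, -0.9365, 0.0081) x2=(-0.5737, -0.0271, 0.5488) x3=(0.1158, -1.5923, 1.7774) x4=(-1.8741, 1.3555, 0.6900)
step 4: x0=(0.4933, -0.6715, 0.7949) x1=(0.1598, -0.9285, 0.0178) x2=(-0.5714, -0.0297, 0.5550) x3=(0.1211, -1.5929, 1.7830) x4=(-1.8821, 1.3606, 0.6900)
step 5: x0=(0.4960, -0.6720, 0.7956) x1=(0.1547, -0.9204, 0.0276) x2=(-0.5690, -0.0324, 0.5612) x3=(0.1263, -1.5935, 1.7885) x4=(-1.8900, 1.3656, 0.6899)
step 6: x0=(0.4986, -0.6726, 0.7963) x1=(0.1495, -0.9123, 0.0376) x2=(-0.5665, -0.0352, 0.5674) x3=(0.1315, -1.5940, 1.7939) x4=(-1.8978, 1.3705, 0.6899)
step 7: x0=(0.5009, -0.6733, 0.7967) x1=(0.1442, -0.9040, 0.0478) x2=(-0.5639, -0.0382, 0.5735) x3=(0.1368, -1.5944, 1.7992) x4=(-1.9055, 1.3753, 0.6899)
step 8: x0=(0.5030, -0.6741, 0.7970) x1=(0.1389, -0.8956, 0.0581) x2=(-0.5612, -0.0412, 0.5797) x3=(0.1420, -1.5947, 1.8044) x4=(-1.9132, 1.3801, 0.6899)
step 9: x0=(0.5048, -0.6749, 0.7971) x1=(0.1336, -0.8872, 0.0686) x2=(-0.5584, -0.0444, 0.5858) x3=(0.1472, -1.5950, 1.8096) x4=(-1.9209, 1.3848, 0.6898)
step 10: x0=(0.5064, -0.6758, 0.7970) x1=(0.1282, -0.8786, 0.0793) x2=(-0.5555, -0.0477, 0.5919) x3=(0.1524, -1.5951, 1.8146) x4=(-1.9284, 1.3895, 0.6898)
step 11: x0=(0.5077, -0.6768, 0.7967) x1=(0.1228, -0.8700, 0.0902) x2=(-0.5525, -0.0512, 0.5980) x3=(0.1576, -1.5952, 1.8195) x4=(-1.9360, 1.3941, 0.6898)
step 12: x0=(0.5087, -0.6778, 0.7962) x1=(0.1173, -0.8613, 0.1012) x2=(-0.5494, -0.0547, 0.6041) x3=(0.1627, -1.5953, 1.8243) x4=(-1.9434, 1.3986, 0.6897)
step 13: x0=(0.5095, -0.6789, 0.7955) x1=(0.1118, -0.8524, 0.1124) x2=(-0.5462, -0.0585, 0.6101) x3=(0.1679, -1.5952, 1.8291) x4=(-1.9508, 1.4031, 0.6897)
step 14: x0=(0.5100, -0.6800, 0.7947) x1=(0.1062, -0.8435, 0.1238) x2=(-0.5429, -0.0623, 0.6161) x3=(0.1730, -1.5951, 1.8337) x4=(-1.9582, 1.4075, 0.6897)
step 15: x0=(0.5103, -0.6812, 0.7936) x1=(0.1006, -0.8345, 0.1354) x2=(-0.5394, -0.0663, 0.6220) x3=(0.1782, -1.5949, 1.8382) x4=(-1.9655, 1.4119, 0.6896)
step 16: x0=(0.5102, -0.6824, 0.7923) x1=(0.0949, -0.8253, 0.1472) x2=(-0.5358, -0.0704, 0.6279) x3=(0.1833, -1.5947, 1.8427) x4=(-1.9727, 1.4162, 0.6896)
step 17: x0=(0.5098, -0.6837, 0.7908) x1=(0.0892, -0.8161, 0.1592) x2=(-0.5321, -0.0747, 0.6338) x3=(0.1884, -1.5943, 1.8470) x4=(-1.9799, 1.4204, 0.6895)
step 18: x0=(0.5091, -0.6851, 0.7891) x1=(0.0835, -0.8067, 0.1713) x2=(-0.5283, -0.0791, 0.6396) x3=(0.1935, -1.5939, 1.8513) x4=(-1.9871, 1.4246, 0.6895)
step 19: x0=(0.5081, -0.6865, 0.7872) x1=(0.0777, -0.7972, 0.1837) x2=(-0.5243, -0.0837, 0.6454) x3=(0.1985, -1.5934, 1.8554) x4=(-1.9942, 1.4287, 0.6895)
step 20: x0=(0.5068, -0.6879, 0.7851) x1=(0.0719, -0.7877, 0.1963) x2=(-0.5202, -0.0885, 0.6512) x3=(0.2036, -1.5928, 1.8595) x4=(-2.0012, 1.4328, 0.6894)
step 21: x0=(0.5051, -0.6894, 0.7827) x1=(0.0660, -0.7780, 0.2091) x2=(-0.5160, -0.0934, 0.6569) x3=(0.2086, -1.5922, 1.8635) x4=(-2.0082, 1.4368, 0.6894)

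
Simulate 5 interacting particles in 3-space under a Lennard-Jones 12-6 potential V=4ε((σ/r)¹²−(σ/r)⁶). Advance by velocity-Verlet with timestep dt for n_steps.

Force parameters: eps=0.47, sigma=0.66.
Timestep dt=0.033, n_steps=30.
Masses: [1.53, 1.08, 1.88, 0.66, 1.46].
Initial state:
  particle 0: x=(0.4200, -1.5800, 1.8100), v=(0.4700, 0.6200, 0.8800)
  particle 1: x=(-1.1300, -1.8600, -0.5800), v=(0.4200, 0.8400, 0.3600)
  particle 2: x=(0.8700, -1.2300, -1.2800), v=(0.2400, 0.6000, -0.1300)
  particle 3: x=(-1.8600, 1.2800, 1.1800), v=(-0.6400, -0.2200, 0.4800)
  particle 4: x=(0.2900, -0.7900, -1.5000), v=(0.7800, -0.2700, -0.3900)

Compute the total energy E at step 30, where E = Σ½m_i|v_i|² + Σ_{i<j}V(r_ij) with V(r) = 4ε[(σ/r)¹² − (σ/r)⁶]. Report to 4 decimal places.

step 0: x0=(0.4200, -1.5800, 1.8100) x1=(-1.1300, -1.8600, -0.5800) x2=(0.8700, -1.2300, -1.2800) x3=(-1.8600, 1.2800, 1.1800) x4=(0.2900, -0.7900, -1.5000)
step 1: x0=(0.4355, -1.5595, 1.8390) x1=(-1.1161, -1.8323, -0.5681) x2=(0.8777, -1.2100, -1.2844) x3=(-1.8811, 1.2727, 1.1958) x4=(0.3160, -0.7991, -1.5128)
step 2: x0=(0.4510, -1.5391, 1.8681) x1=(-1.1023, -1.8046, -0.5562) x2=(0.8857, -1.1903, -1.2886) x3=(-1.9022, 1.2655, 1.2117) x4=(0.3417, -0.8080, -1.5257)
step 3: x0=(0.4665, -1.5186, 1.8971) x1=(-1.0884, -1.7768, -0.5444) x2=(0.8953, -1.1716, -1.2922) x3=(-1.9234, 1.2582, 1.2275) x4=(0.3653, -0.8154, -1.5395)
step 4: x0=(0.4820, -1.4982, 1.9262) x1=(-1.0745, -1.7491, -0.5325) x2=(0.9084, -1.1554, -1.2941) x3=(-1.9445, 1.2510, 1.2434) x4=(0.3843, -0.8197, -1.5554)
step 5: x0=(0.4975, -1.4777, 1.9552) x1=(-1.0606, -1.7213, -0.5207) x2=(0.9264, -1.1423, -1.2935) x3=(-1.9656, 1.2437, 1.2592) x4=(0.3969, -0.8200, -1.5745)
step 6: x0=(0.5131, -1.4572, 1.9842) x1=(-1.0467, -1.6936, -0.5088) x2=(0.9486, -1.1317, -1.2908) x3=(-1.9867, 1.2364, 1.2750) x4=(0.4043, -0.8171, -1.5964)
step 7: x0=(0.5286, -1.4368, 2.0133) x1=(-1.0328, -1.6658, -0.4969) x2=(0.9729, -1.1224, -1.2868) x3=(-2.0078, 1.2292, 1.2909) x4=(0.4089, -0.8126, -1.6198)
step 8: x0=(0.5441, -1.4163, 2.0423) x1=(-1.0188, -1.6381, -0.4851) x2=(0.9978, -1.1133, -1.2826) x3=(-2.0290, 1.2219, 1.3067) x4=(0.4127, -0.8076, -1.6437)
step 9: x0=(0.5596, -1.3959, 2.0713) x1=(-1.0049, -1.6103, -0.4733) x2=(1.0224, -1.1042, -1.2784) x3=(-2.0501, 1.2146, 1.3226) x4=(0.4169, -0.8029, -1.6674)
step 10: x0=(0.5751, -1.3754, 2.1004) x1=(-0.9910, -1.5826, -0.4614) x2=(1.0464, -1.0947, -1.2747) x3=(-2.0712, 1.2074, 1.3384) x4=(0.4220, -0.7985, -1.6905)
step 11: x0=(0.5906, -1.3549, 2.1294) x1=(-0.9770, -1.5548, -0.4496) x2=(1.0696, -1.0848, -1.2715) x3=(-2.0923, 1.2001, 1.3542) x4=(0.4279, -0.7947, -1.7130)
step 12: x0=(0.6061, -1.3345, 2.1584) x1=(-0.9631, -1.5270, -0.4378) x2=(1.0920, -1.0747, -1.2688) x3=(-2.1134, 1.1929, 1.3701) x4=(0.4349, -0.7912, -1.7348)
step 13: x0=(0.6216, -1.3140, 2.1875) x1=(-0.9491, -1.4993, -0.4259) x2=(1.1138, -1.0642, -1.2667) x3=(-2.1345, 1.1856, 1.3859) x4=(0.4428, -0.7882, -1.7560)
step 14: x0=(0.6371, -1.2936, 2.2165) x1=(-0.9351, -1.4715, -0.4141) x2=(1.1348, -1.0534, -1.2650) x3=(-2.1557, 1.1783, 1.4017) x4=(0.4515, -0.7855, -1.7765)
step 15: x0=(0.6526, -1.2731, 2.2455) x1=(-0.9212, -1.4437, -0.4023) x2=(1.1553, -1.0424, -1.2637) x3=(-2.1768, 1.1711, 1.4176) x4=(0.4610, -0.7831, -1.7964)
step 16: x0=(0.6681, -1.2526, 2.2746) x1=(-0.9072, -1.4159, -0.3905) x2=(1.1752, -1.0312, -1.2629) x3=(-2.1979, 1.1638, 1.4334) x4=(0.4712, -0.7810, -1.8158)
step 17: x0=(0.6836, -1.2322, 2.3036) x1=(-0.8932, -1.3882, -0.3787) x2=(1.1946, -1.0198, -1.2625) x3=(-2.2190, 1.1565, 1.4493) x4=(0.4821, -0.7792, -1.8347)
step 18: x0=(0.6991, -1.2117, 2.3326) x1=(-0.8792, -1.3604, -0.3669) x2=(1.2135, -1.0082, -1.2624) x3=(-2.2401, 1.1493, 1.4651) x4=(0.4936, -0.7775, -1.8531)
step 19: x0=(0.7147, -1.1913, 2.3617) x1=(-0.8652, -1.3326, -0.3551) x2=(1.2320, -0.9965, -1.2628) x3=(-2.2612, 1.1420, 1.4809) x4=(0.5056, -0.7760, -1.8710)
step 20: x0=(0.7302, -1.1708, 2.3907) x1=(-0.8512, -1.3048, -0.3433) x2=(1.2501, -0.9847, -1.2634) x3=(-2.2824, 1.1347, 1.4968) x4=(0.5181, -0.7747, -1.8885)
step 21: x0=(0.7457, -1.1503, 2.4197) x1=(-0.8372, -1.2770, -0.3315) x2=(1.2678, -0.9728, -1.2643) x3=(-2.3035, 1.1275, 1.5126) x4=(0.5311, -0.7735, -1.9056)
step 22: x0=(0.7612, -1.1299, 2.4488) x1=(-0.8231, -1.2492, -0.3197) x2=(1.2852, -0.9608, -1.2656) x3=(-2.3246, 1.1202, 1.5284) x4=(0.5446, -0.7724, -1.9223)
step 23: x0=(0.7767, -1.1094, 2.4778) x1=(-0.8091, -1.2214, -0.3079) x2=(1.3023, -0.9487, -1.2671) x3=(-2.3457, 1.1129, 1.5443) x4=(0.5584, -0.7714, -1.9386)
step 24: x0=(0.7922, -1.0889, 2.5068) x1=(-0.7951, -1.1936, -0.2962) x2=(1.3191, -0.9366, -1.2689) x3=(-2.3668, 1.1057, 1.5601) x4=(0.5726, -0.7705, -1.9547)
step 25: x0=(0.8077, -1.0685, 2.5358) x1=(-0.7811, -1.1659, -0.2844) x2=(1.3356, -0.9244, -1.2709) x3=(-2.3879, 1.0984, 1.5760) x4=(0.5872, -0.7697, -1.9703)
step 26: x0=(0.8232, -1.0480, 2.5649) x1=(-0.7670, -1.1381, -0.2726) x2=(1.3518, -0.9121, -1.2732) x3=(-2.4090, 1.0911, 1.5918) x4=(0.6021, -0.7690, -1.9857)
step 27: x0=(0.8387, -1.0276, 2.5939) x1=(-0.7530, -1.1103, -0.2608) x2=(1.3678, -0.8998, -1.2758) x3=(-2.4302, 1.0839, 1.6076) x4=(0.6173, -0.7683, -2.0007)
step 28: x0=(0.8542, -1.0071, 2.6229) x1=(-0.7389, -1.0825, -0.2491) x2=(1.3835, -0.8874, -1.2785) x3=(-2.4513, 1.0766, 1.6235) x4=(0.6328, -0.7677, -2.0155)
step 29: x0=(0.8697, -0.9866, 2.6520) x1=(-0.7249, -1.0547, -0.2373) x2=(1.3990, -0.8750, -1.2815) x3=(-2.4724, 1.0693, 1.6393) x4=(0.6487, -0.7672, -2.0299)
step 30: x0=(0.8852, -0.9662, 2.6810) x1=(-0.7108, -1.0269, -0.2256) x2=(1.4143, -0.8626, -1.2847) x3=(-2.4935, 1.0621, 1.6551) x4=(0.6648, -0.7666, -2.0441)
step 0 velocities: v0=(0.4700, 0.6200, 0.8800) v1=(0.4200, 0.8400, 0.3600) v2=(0.2400, 0.6000, -0.1300) v3=(-0.6400, -0.2200, 0.4800) v4=(0.7800, -0.2700, -0.3900)
step 0: KE=2.8457, PE=-0.4645, E=2.3812
step 30 velocities: v0=(0.4699, 0.6200, 0.8797) v1=(0.4259, 0.8424, 0.3562) v2=(0.4603, 0.3770, -0.1000) v3=(-0.6398, -0.2203, 0.4799) v4=(0.4920, 0.0155, -0.4254)
step 30: KE=2.4828, PE=-0.0994, E=2.3834

2.3834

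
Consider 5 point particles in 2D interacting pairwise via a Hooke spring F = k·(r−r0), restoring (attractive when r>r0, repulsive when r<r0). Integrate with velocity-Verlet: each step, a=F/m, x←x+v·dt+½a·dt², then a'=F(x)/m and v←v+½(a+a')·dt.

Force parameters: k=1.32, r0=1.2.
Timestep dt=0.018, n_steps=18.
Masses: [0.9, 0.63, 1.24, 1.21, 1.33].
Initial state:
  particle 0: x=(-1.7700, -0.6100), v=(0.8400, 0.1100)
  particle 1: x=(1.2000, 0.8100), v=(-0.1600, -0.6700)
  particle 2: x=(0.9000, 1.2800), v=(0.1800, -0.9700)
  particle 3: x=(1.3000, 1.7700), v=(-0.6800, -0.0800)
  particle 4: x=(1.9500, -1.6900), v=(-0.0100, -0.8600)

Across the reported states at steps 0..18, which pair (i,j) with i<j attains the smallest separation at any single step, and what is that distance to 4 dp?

step 0: x0=(-1.7700, -0.6100) x1=(1.2000, 0.8100) x2=(0.9000, 1.2800) x3=(1.3000, 1.7700) x4=(1.9500, -1.6900)
step 1: x0=(-1.7529, -0.6073) x1=(1.1967, 0.7969) x2=(0.9029, 1.2620) x3=(1.2875, 1.7680) x4=(1.9492, -1.7045)
step 2: x0=(-1.7319, -0.6032) x1=(1.1927, 0.7818) x2=(0.9053, 1.2431) x3=(1.2746, 1.7648) x4=(1.9470, -1.7170)
step 3: x0=(-1.7071, -0.5977) x1=(1.1879, 0.7646) x2=(0.9071, 1.2231) x3=(1.2612, 1.7605) x4=(1.9436, -1.7274)
step 4: x0=(-1.6785, -0.5909) x1=(1.1824, 0.7454) x2=(0.9083, 1.2021) x3=(1.2474, 1.7550) x4=(1.9389, -1.7359)
step 5: x0=(-1.6462, -0.5828) x1=(1.1761, 0.7243) x2=(0.9089, 1.1802) x3=(1.2331, 1.7484) x4=(1.9329, -1.7423)
step 6: x0=(-1.6102, -0.5734) x1=(1.1692, 0.7012) x2=(0.9090, 1.1574) x3=(1.2184, 1.7407) x4=(1.9257, -1.7468)
step 7: x0=(-1.5706, -0.5628) x1=(1.1617, 0.6761) x2=(0.9086, 1.1335) x3=(1.2034, 1.7317) x4=(1.9171, -1.7493)
step 8: x0=(-1.5276, -0.5510) x1=(1.1535, 0.6492) x2=(0.9077, 1.1088) x3=(1.1879, 1.7217) x4=(1.9074, -1.7497)
step 9: x0=(-1.4812, -0.5381) x1=(1.1448, 0.6205) x2=(0.9063, 1.0832) x3=(1.1720, 1.7105) x4=(1.8965, -1.7483)
step 10: x0=(-1.4315, -0.5241) x1=(1.1354, 0.5900) x2=(0.9045, 1.0567) x3=(1.1557, 1.6982) x4=(1.8843, -1.7449)
step 11: x0=(-1.3786, -0.5090) x1=(1.1256, 0.5578) x2=(0.9023, 1.0294) x3=(1.1391, 1.6848) x4=(1.8710, -1.7396)
step 12: x0=(-1.3227, -0.4930) x1=(1.1152, 0.5239) x2=(0.8996, 1.0012) x3=(1.1221, 1.6703) x4=(1.8565, -1.7324)
step 13: x0=(-1.2638, -0.4760) x1=(1.1044, 0.4885) x2=(0.8966, 0.9723) x3=(1.1049, 1.6548) x4=(1.8410, -1.7234)
step 14: x0=(-1.2021, -0.4582) x1=(1.0931, 0.4515) x2=(0.8932, 0.9426) x3=(1.0873, 1.6381) x4=(1.8243, -1.7125)
step 15: x0=(-1.1378, -0.4396) x1=(1.0814, 0.4131) x2=(0.8894, 0.9122) x3=(1.0694, 1.6204) x4=(1.8066, -1.6999)
step 16: x0=(-1.0710, -0.4202) x1=(1.0694, 0.3733) x2=(0.8854, 0.8811) x3=(1.0513, 1.6016) x4=(1.7879, -1.6855)
step 17: x0=(-1.0018, -0.4001) x1=(1.0571, 0.3322) x2=(0.8811, 0.8493) x3=(1.0329, 1.5818) x4=(1.7681, -1.6695)
step 18: x0=(-0.9304, -0.3795) x1=(1.0445, 0.2899) x2=(0.8766, 0.8170) x3=(1.0144, 1.5611) x4=(1.7475, -1.6518)

pair (1,2), distance 0.5205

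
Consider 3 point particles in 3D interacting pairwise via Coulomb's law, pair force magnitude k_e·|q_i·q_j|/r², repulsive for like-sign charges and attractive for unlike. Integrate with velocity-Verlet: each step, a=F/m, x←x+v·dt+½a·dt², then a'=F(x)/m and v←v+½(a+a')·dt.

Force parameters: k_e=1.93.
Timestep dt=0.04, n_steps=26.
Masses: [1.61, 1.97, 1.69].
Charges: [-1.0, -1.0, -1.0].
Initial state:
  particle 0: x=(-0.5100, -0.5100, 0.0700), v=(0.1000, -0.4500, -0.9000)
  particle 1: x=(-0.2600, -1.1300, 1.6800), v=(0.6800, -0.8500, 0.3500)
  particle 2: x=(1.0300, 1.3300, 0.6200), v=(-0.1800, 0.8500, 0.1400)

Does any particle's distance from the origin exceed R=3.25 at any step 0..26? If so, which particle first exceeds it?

no

step 0: x0=(-0.5100, -0.5100, 0.0700) x1=(-0.2600, -1.1300, 1.6800) x2=(1.0300, 1.3300, 0.6200)
step 1: x0=(-0.5061, -0.5280, 0.0337) x1=(-0.2328, -1.1642, 1.6943) x2=(1.0229, 1.3642, 0.6256)
step 2: x0=(-0.5026, -0.5460, -0.0033) x1=(-0.2056, -1.1986, 1.7090) x2=(1.0161, 1.3988, 0.6312)
step 3: x0=(-0.4993, -0.5641, -0.0408) x1=(-0.1784, -1.2334, 1.7243) x2=(1.0096, 1.4338, 0.6368)
step 4: x0=(-0.4962, -0.5822, -0.0789) x1=(-0.1512, -1.2685, 1.7400) x2=(1.0033, 1.4691, 0.6424)
step 5: x0=(-0.4934, -0.6003, -0.1175) x1=(-0.1239, -1.3038, 1.7561) x2=(0.9972, 1.5048, 0.6480)
step 6: x0=(-0.4908, -0.6185, -0.1566) x1=(-0.0967, -1.3394, 1.7727) x2=(0.9912, 1.5408, 0.6536)
step 7: x0=(-0.4884, -0.6367, -0.1962) x1=(-0.0694, -1.3753, 1.7896) x2=(0.9855, 1.5772, 0.6593)
step 8: x0=(-0.4863, -0.6550, -0.2363) x1=(-0.0422, -1.4114, 1.8068) x2=(0.9800, 1.6139, 0.6649)
step 9: x0=(-0.4843, -0.6734, -0.2768) x1=(-0.0148, -1.4477, 1.8244) x2=(0.9746, 1.6510, 0.6706)
step 10: x0=(-0.4825, -0.6918, -0.3177) x1=(0.0125, -1.4843, 1.8424) x2=(0.9694, 1.6883, 0.6763)
step 11: x0=(-0.4809, -0.7102, -0.3589) x1=(0.0398, -1.5210, 1.8606) x2=(0.9643, 1.7260, 0.6820)
step 12: x0=(-0.4795, -0.7288, -0.4006) x1=(0.0672, -1.5580, 1.8791) x2=(0.9593, 1.7639, 0.6877)
step 13: x0=(-0.4783, -0.7474, -0.4426) x1=(0.0946, -1.5951, 1.8979) x2=(0.9545, 1.8022, 0.6935)
step 14: x0=(-0.4772, -0.7660, -0.4850) x1=(0.1221, -1.6325, 1.9169) x2=(0.9498, 1.8407, 0.6992)
step 15: x0=(-0.4762, -0.7847, -0.5276) x1=(0.1495, -1.6700, 1.9362) x2=(0.9452, 1.8794, 0.7050)
step 16: x0=(-0.4754, -0.8035, -0.5706) x1=(0.1770, -1.7077, 1.9557) x2=(0.9407, 1.9185, 0.7109)
step 17: x0=(-0.4747, -0.8223, -0.6139) x1=(0.2045, -1.7455, 1.9755) x2=(0.9363, 1.9577, 0.7167)
step 18: x0=(-0.4742, -0.8412, -0.6575) x1=(0.2321, -1.7835, 1.9954) x2=(0.9320, 1.9972, 0.7226)
step 19: x0=(-0.4737, -0.8601, -0.7013) x1=(0.2597, -1.8217, 2.0155) x2=(0.9277, 2.0370, 0.7285)
step 20: x0=(-0.4734, -0.8791, -0.7454) x1=(0.2873, -1.8599, 2.0359) x2=(0.9235, 2.0769, 0.7344)
step 21: x0=(-0.4732, -0.8982, -0.7898) x1=(0.3149, -1.8984, 2.0564) x2=(0.9194, 2.1171, 0.7404)
step 22: x0=(-0.4731, -0.9173, -0.8344) x1=(0.3426, -1.9369, 2.0771) x2=(0.9154, 2.1575, 0.7464)
step 23: x0=(-0.4731, -0.9365, -0.8792) x1=(0.3703, -1.9756, 2.0980) x2=(0.9115, 2.1980, 0.7524)
step 24: x0=(-0.4732, -0.9557, -0.9242) x1=(0.3980, -2.0144, 2.1190) x2=(0.9075, 2.2388, 0.7584)
step 25: x0=(-0.4734, -0.9749, -0.9695) x1=(0.4257, -2.0534, 2.1401) x2=(0.9037, 2.2798, 0.7645)
step 26: x0=(-0.4737, -0.9943, -1.0149) x1=(0.4535, -2.0924, 2.1615) x2=(0.8999, 2.3209, 0.7706)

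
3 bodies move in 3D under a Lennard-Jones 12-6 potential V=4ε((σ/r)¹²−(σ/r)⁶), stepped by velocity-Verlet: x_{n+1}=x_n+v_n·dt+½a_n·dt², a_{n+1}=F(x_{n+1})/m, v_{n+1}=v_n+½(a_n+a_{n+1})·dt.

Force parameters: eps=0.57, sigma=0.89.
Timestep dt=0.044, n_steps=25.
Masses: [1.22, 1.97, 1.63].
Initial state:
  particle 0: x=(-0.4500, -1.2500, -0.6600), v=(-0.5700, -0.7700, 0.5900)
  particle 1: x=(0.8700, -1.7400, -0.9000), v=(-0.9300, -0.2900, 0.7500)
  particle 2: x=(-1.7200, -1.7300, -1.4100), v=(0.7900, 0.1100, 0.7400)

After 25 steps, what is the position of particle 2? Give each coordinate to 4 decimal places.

step 0: x0=(-0.4500, -1.2500, -0.6600) x1=(0.8700, -1.7400, -0.9000) x2=(-1.7200, -1.7300, -1.4100)
step 1: x0=(-0.4749, -1.2841, -0.6342) x1=(0.8289, -1.7527, -0.8670) x2=(-1.6851, -1.7251, -1.3774)
step 2: x0=(-0.4995, -1.3186, -0.6089) x1=(0.7872, -1.7652, -0.8338) x2=(-1.6498, -1.7201, -1.3445)
step 3: x0=(-0.5238, -1.3537, -0.5841) x1=(0.7450, -1.7775, -0.8006) x2=(-1.6140, -1.7149, -1.3113)
step 4: x0=(-0.5480, -1.3895, -0.5601) x1=(0.7021, -1.7896, -0.7673) x2=(-1.5776, -1.7095, -1.2777)
step 5: x0=(-0.5722, -1.4259, -0.5370) x1=(0.6585, -1.8014, -0.7338) x2=(-1.5403, -1.7038, -1.2435)
step 6: x0=(-0.5965, -1.4631, -0.5152) x1=(0.6141, -1.8131, -0.7003) x2=(-1.5019, -1.6978, -1.2085)
step 7: x0=(-0.6211, -1.5012, -0.4950) x1=(0.5688, -1.8244, -0.6666) x2=(-1.4622, -1.6915, -1.1725)
step 8: x0=(-0.6459, -1.5402, -0.4764) x1=(0.5224, -1.8355, -0.6328) x2=(-1.4210, -1.6849, -1.1354)
step 9: x0=(-0.6699, -1.5798, -0.4590) x1=(0.4749, -1.8463, -0.5988) x2=(-1.3791, -1.6782, -1.0976)
step 10: x0=(-0.6889, -1.6195, -0.4392) x1=(0.4260, -1.8568, -0.5647) x2=(-1.3392, -1.6717, -1.0618)
step 11: x0=(-0.6921, -1.6585, -0.4067) x1=(0.3756, -1.8670, -0.5304) x2=(-1.3094, -1.6661, -1.0356)
step 12: x0=(-0.6724, -1.6978, -0.3535) x1=(0.3237, -1.8769, -0.4961) x2=(-1.2948, -1.6607, -1.0251)
step 13: x0=(-0.6424, -1.7378, -0.2906) x1=(0.2709, -1.8866, -0.4616) x2=(-1.2870, -1.6549, -1.0220)
step 14: x0=(-0.6182, -1.7769, -0.2251) x1=(0.2222, -1.8970, -0.4281) x2=(-1.2797, -1.6490, -1.0196)
step 15: x0=(-0.6288, -1.8109, -0.1529) x1=(0.1941, -1.9104, -0.3996) x2=(-1.2713, -1.6433, -1.0162)
step 16: x0=(-0.6798, -1.8398, -0.0710) x1=(0.1900, -1.9266, -0.3785) x2=(-1.2617, -1.6380, -1.0112)
step 17: x0=(-0.7419, -1.8674, 0.0125) x1=(0.1918, -1.9435, -0.3596) x2=(-1.2508, -1.6330, -1.0046)
step 18: x0=(-0.8045, -1.8945, 0.0938) x1=(0.1932, -1.9602, -0.3406) x2=(-1.2390, -1.6284, -0.9965)
step 19: x0=(-0.8656, -1.9213, 0.1723) x1=(0.1929, -1.9768, -0.3212) x2=(-1.2264, -1.6242, -0.9868)
step 20: x0=(-0.9253, -1.9478, 0.2483) x1=(0.1912, -1.9933, -0.3013) x2=(-1.2132, -1.6204, -0.9759)
step 21: x0=(-0.9837, -1.9740, 0.3223) x1=(0.1884, -2.0097, -0.2810) x2=(-1.1996, -1.6169, -0.9640)
step 22: x0=(-1.0411, -2.0000, 0.3947) x1=(0.1846, -2.0260, -0.2605) x2=(-1.1855, -1.6136, -0.9511)
step 23: x0=(-1.0978, -2.0257, 0.4658) x1=(0.1801, -2.0423, -0.2398) x2=(-1.1711, -1.6106, -0.9374)
step 24: x0=(-1.1540, -2.0513, 0.5359) x1=(0.1751, -2.0585, -0.2190) x2=(-1.1565, -1.6079, -0.9232)
step 25: x0=(-1.2097, -2.0768, 0.6053) x1=(0.1695, -2.0746, -0.1982) x2=(-1.1415, -1.6053, -0.9084)

(-1.1415, -1.6053, -0.9084)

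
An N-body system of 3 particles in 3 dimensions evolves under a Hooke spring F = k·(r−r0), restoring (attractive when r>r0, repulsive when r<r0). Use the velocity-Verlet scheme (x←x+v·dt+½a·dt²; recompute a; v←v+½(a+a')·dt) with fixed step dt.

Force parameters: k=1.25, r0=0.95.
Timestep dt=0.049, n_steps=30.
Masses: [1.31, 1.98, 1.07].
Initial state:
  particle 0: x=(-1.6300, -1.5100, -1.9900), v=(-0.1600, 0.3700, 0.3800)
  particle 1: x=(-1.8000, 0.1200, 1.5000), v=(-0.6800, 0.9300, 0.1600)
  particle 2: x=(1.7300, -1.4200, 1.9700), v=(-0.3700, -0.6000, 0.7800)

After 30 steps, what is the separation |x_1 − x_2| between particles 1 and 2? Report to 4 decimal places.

step 0: x0=(-1.6300, -1.5100, -1.9900) x1=(-1.8000, 0.1200, 1.5000) x2=(1.7300, -1.4200, 1.9700)
step 1: x0=(-1.6348, -1.4904, -1.9647) x1=(-1.8312, 0.1638, 1.5061) x2=(1.7043, -1.4479, 2.0032)
step 2: x0=(-1.6338, -1.4678, -1.9259) x1=(-1.8581, 0.2038, 1.5088) x2=(1.6634, -1.4724, 2.0262)
step 3: x0=(-1.6269, -1.4424, -1.8739) x1=(-1.8807, 0.2400, 1.5082) x2=(1.6075, -1.4934, 2.0391)
step 4: x0=(-1.6145, -1.4142, -1.8087) x1=(-1.8991, 0.2722, 1.5044) x2=(1.5368, -1.5106, 2.0420)
step 5: x0=(-1.5967, -1.3833, -1.7308) x1=(-1.9131, 0.3006, 1.4975) x2=(1.4516, -1.5237, 2.0349)
step 6: x0=(-1.5739, -1.3497, -1.6404) x1=(-1.9230, 0.3249, 1.4875) x2=(1.3525, -1.5327, 2.0183)
step 7: x0=(-1.5462, -1.3138, -1.5381) x1=(-1.9287, 0.3453, 1.4747) x2=(1.2399, -1.5374, 1.9923)
step 8: x0=(-1.5142, -1.2754, -1.4245) x1=(-1.9304, 0.3618, 1.4591) x2=(1.1145, -1.5376, 1.9574)
step 9: x0=(-1.4782, -1.2348, -1.3000) x1=(-1.9283, 0.3743, 1.4410) x2=(0.9771, -1.5333, 1.9142)
step 10: x0=(-1.4386, -1.1922, -1.1655) x1=(-1.9225, 0.3830, 1.4205) x2=(0.8285, -1.5245, 1.8630)
step 11: x0=(-1.3958, -1.1476, -1.0217) x1=(-1.9132, 0.3880, 1.3977) x2=(0.6695, -1.5112, 1.8046)
step 12: x0=(-1.3504, -1.1013, -0.8695) x1=(-1.9006, 0.3894, 1.3729) x2=(0.5013, -1.4933, 1.7396)
step 13: x0=(-1.3029, -1.0534, -0.7096) x1=(-1.8849, 0.3873, 1.3463) x2=(0.3246, -1.4711, 1.6687)
step 14: x0=(-1.2536, -1.0040, -0.5432) x1=(-1.8665, 0.3820, 1.3180) x2=(0.1408, -1.4445, 1.5928)
step 15: x0=(-1.2032, -0.9534, -0.3710) x1=(-1.8454, 0.3735, 1.2883) x2=(-0.0492, -1.4138, 1.5125)
step 16: x0=(-1.1521, -0.9016, -0.1942) x1=(-1.8222, 0.3623, 1.2574) x2=(-0.2442, -1.3792, 1.4288)
step 17: x0=(-1.1008, -0.8489, -0.0137) x1=(-1.7969, 0.3484, 1.2254) x2=(-0.4432, -1.3410, 1.3425)
step 18: x0=(-1.0496, -0.7952, 0.1694) x1=(-1.7700, 0.3322, 1.1926) x2=(-0.6450, -1.2996, 1.2544)
step 19: x0=(-0.9990, -0.7407, 0.3541) x1=(-1.7417, 0.3140, 1.1592) x2=(-0.8488, -1.2555, 1.1656)
step 20: x0=(-0.9489, -0.6854, 0.5396) x1=(-1.7124, 0.2941, 1.1254) x2=(-1.0537, -1.2092, 1.0766)
step 21: x0=(-0.8994, -0.6290, 0.7252) x1=(-1.6822, 0.2727, 1.0912) x2=(-1.2595, -1.1616, 0.9882)
step 22: x0=(-0.8500, -0.5717, 0.9108) x1=(-1.6516, 0.2502, 1.0569) x2=(-1.4661, -1.1130, 0.9001)
step 23: x0=(-0.8006, -0.5139, 1.0964) x1=(-1.6206, 0.2268, 1.0224) x2=(-1.6732, -1.0635, 0.8121)
step 24: x0=(-0.7518, -0.4559, 1.2819) x1=(-1.5895, 0.2028, 0.9879) x2=(-1.8799, -1.0128, 0.7243)
step 25: x0=(-0.7040, -0.3982, 1.4670) x1=(-1.5584, 0.1781, 0.9533) x2=(-2.0854, -0.9607, 0.6373)
step 26: x0=(-0.6580, -0.3407, 1.6510) x1=(-1.5272, 0.1528, 0.9188) x2=(-2.2889, -0.9071, 0.5515)
step 27: x0=(-0.6145, -0.2837, 1.8332) x1=(-1.4960, 0.1269, 0.8843) x2=(-2.4892, -0.8518, 0.4677)
step 28: x0=(-0.5741, -0.2273, 2.0129) x1=(-1.4650, 0.1003, 0.8501) x2=(-2.6854, -0.7945, 0.3866)
step 29: x0=(-0.5377, -0.1713, 2.1892) x1=(-1.4342, 0.0729, 0.8162) x2=(-2.8764, -0.7352, 0.3090)
step 30: x0=(-0.5058, -0.1161, 2.3612) x1=(-1.4038, 0.0448, 0.7828) x2=(-3.0610, -0.6738, 0.2356)

1.8874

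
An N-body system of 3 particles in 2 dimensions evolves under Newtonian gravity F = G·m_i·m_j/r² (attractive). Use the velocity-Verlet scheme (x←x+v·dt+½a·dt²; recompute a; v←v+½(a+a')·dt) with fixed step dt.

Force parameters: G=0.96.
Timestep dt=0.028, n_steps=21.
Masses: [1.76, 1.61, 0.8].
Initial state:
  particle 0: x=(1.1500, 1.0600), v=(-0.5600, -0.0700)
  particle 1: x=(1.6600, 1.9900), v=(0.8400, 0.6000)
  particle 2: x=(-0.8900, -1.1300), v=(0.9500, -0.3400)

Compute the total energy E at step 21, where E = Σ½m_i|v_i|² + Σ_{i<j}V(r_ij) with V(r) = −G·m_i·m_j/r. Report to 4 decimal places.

step 0: x0=(1.1500, 1.0600) x1=(1.6600, 1.9900) x2=(-0.8900, -1.1300)
step 1: x0=(1.1346, 1.0585) x1=(1.6832, 2.0063) x2=(-0.8633, -1.1394)
step 2: x0=(1.1196, 1.0578) x1=(1.7059, 2.0216) x2=(-0.8365, -1.1487)
step 3: x0=(1.1050, 1.0579) x1=(1.7280, 2.0359) x2=(-0.8095, -1.1578)
step 4: x0=(1.0909, 1.0587) x1=(1.7495, 2.0494) x2=(-0.7824, -1.1667)
step 5: x0=(1.0773, 1.0601) x1=(1.7705, 2.0621) x2=(-0.7552, -1.1755)
step 6: x0=(1.0640, 1.0621) x1=(1.7909, 2.0741) x2=(-0.7278, -1.1840)
step 7: x0=(1.0512, 1.0648) x1=(1.8109, 2.0853) x2=(-0.7002, -1.1924)
step 8: x0=(1.0387, 1.0680) x1=(1.8303, 2.0958) x2=(-0.6725, -1.2006)
step 9: x0=(1.0267, 1.0716) x1=(1.8493, 2.1057) x2=(-0.6447, -1.2086)
step 10: x0=(1.0150, 1.0758) x1=(1.8677, 2.1150) x2=(-0.6167, -1.2165)
step 11: x0=(1.0038, 1.0804) x1=(1.8856, 2.1236) x2=(-0.5886, -1.2241)
step 12: x0=(0.9929, 1.0855) x1=(1.9031, 2.1317) x2=(-0.5603, -1.2315)
step 13: x0=(0.9823, 1.0909) x1=(1.9201, 2.1393) x2=(-0.5320, -1.2388)
step 14: x0=(0.9722, 1.0968) x1=(1.9367, 2.1463) x2=(-0.5034, -1.2458)
step 15: x0=(0.9624, 1.1030) x1=(1.9527, 2.1528) x2=(-0.4748, -1.2526)
step 16: x0=(0.9529, 1.1096) x1=(1.9683, 2.1588) x2=(-0.4460, -1.2593)
step 17: x0=(0.9438, 1.1165) x1=(1.9835, 2.1644) x2=(-0.4171, -1.2657)
step 18: x0=(0.9351, 1.1238) x1=(1.9982, 2.1695) x2=(-0.3881, -1.2719)
step 19: x0=(0.9267, 1.1314) x1=(2.0125, 2.1741) x2=(-0.3589, -1.2779)
step 20: x0=(0.9187, 1.1392) x1=(2.0263, 2.1783) x2=(-0.3296, -1.2837)
step 21: x0=(0.9110, 1.1474) x1=(2.0397, 2.1821) x2=(-0.3002, -1.2893)
step 0 velocities: v0=(-0.5600, -0.0700) v1=(0.8400, 0.6000) v2=(0.9500, -0.3400)
step 0: KE=1.5453, PE=-3.3232, E=-1.7778
step 21 velocities: v0=(-0.2686, 0.2960) v1=(0.4706, 0.1279) v2=(1.0524, -0.1952)
step 21: KE=0.7903, PE=-2.5686, E=-1.7784

-1.7784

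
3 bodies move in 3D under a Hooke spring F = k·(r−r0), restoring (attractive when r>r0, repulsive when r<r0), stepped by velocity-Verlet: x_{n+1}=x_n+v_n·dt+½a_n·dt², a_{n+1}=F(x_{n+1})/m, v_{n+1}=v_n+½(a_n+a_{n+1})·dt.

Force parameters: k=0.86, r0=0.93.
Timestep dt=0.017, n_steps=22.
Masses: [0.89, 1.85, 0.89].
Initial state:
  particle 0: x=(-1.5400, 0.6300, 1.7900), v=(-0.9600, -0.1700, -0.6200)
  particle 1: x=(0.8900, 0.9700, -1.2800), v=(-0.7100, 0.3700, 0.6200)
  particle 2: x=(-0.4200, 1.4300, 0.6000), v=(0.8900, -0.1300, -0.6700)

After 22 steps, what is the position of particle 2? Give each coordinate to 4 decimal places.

step 0: x0=(-1.5400, 0.6300, 1.7900) x1=(0.8900, 0.9700, -1.2800) x2=(-0.4200, 1.4300, 0.6000)
step 1: x0=(-1.5560, 0.6272, 1.7791) x1=(0.8778, 0.9763, -1.2692) x2=(-0.4048, 1.4277, 0.5885)
step 2: x0=(-1.5713, 0.6246, 1.7673) x1=(0.8652, 0.9826, -1.2580) x2=(-0.3896, 1.4252, 0.5769)
step 3: x0=(-1.5859, 0.6222, 1.7547) x1=(0.8522, 0.9889, -1.2463) x2=(-0.3744, 1.4225, 0.5652)
step 4: x0=(-1.5999, 0.6199, 1.7413) x1=(0.8389, 0.9952, -1.2342) x2=(-0.3591, 1.4197, 0.5533)
step 5: x0=(-1.6131, 0.6179, 1.7272) x1=(0.8253, 1.0014, -1.2216) x2=(-0.3438, 1.4166, 0.5413)
step 6: x0=(-1.6256, 0.6160, 1.7122) x1=(0.8113, 1.0077, -1.2086) x2=(-0.3285, 1.4134, 0.5292)
step 7: x0=(-1.6375, 0.6144, 1.6964) x1=(0.7970, 1.0140, -1.1951) x2=(-0.3132, 1.4100, 0.5170)
step 8: x0=(-1.6486, 0.6129, 1.6799) x1=(0.7824, 1.0202, -1.1813) x2=(-0.2979, 1.4064, 0.5047)
step 9: x0=(-1.6590, 0.6117, 1.6626) x1=(0.7674, 1.0265, -1.1670) x2=(-0.2826, 1.4027, 0.4923)
step 10: x0=(-1.6688, 0.6106, 1.6445) x1=(0.7521, 1.0327, -1.1523) x2=(-0.2674, 1.3988, 0.4799)
step 11: x0=(-1.6777, 0.6098, 1.6257) x1=(0.7365, 1.0389, -1.1372) x2=(-0.2523, 1.3947, 0.4673)
step 12: x0=(-1.6860, 0.6092, 1.6061) x1=(0.7206, 1.0451, -1.1218) x2=(-0.2372, 1.3904, 0.4548)
step 13: x0=(-1.6936, 0.6088, 1.5857) x1=(0.7044, 1.0513, -1.1059) x2=(-0.2222, 1.3860, 0.4421)
step 14: x0=(-1.7004, 0.6085, 1.5647) x1=(0.6879, 1.0574, -1.0897) x2=(-0.2073, 1.3814, 0.4295)
step 15: x0=(-1.7066, 0.6085, 1.5429) x1=(0.6711, 1.0635, -1.0731) x2=(-0.1926, 1.3766, 0.4168)
step 16: x0=(-1.7120, 0.6087, 1.5204) x1=(0.6540, 1.0696, -1.0562) x2=(-0.1779, 1.3717, 0.4040)
step 17: x0=(-1.7166, 0.6092, 1.4972) x1=(0.6366, 1.0757, -1.0389) x2=(-0.1633, 1.3667, 0.3913)
step 18: x0=(-1.7206, 0.6098, 1.4733) x1=(0.6189, 1.0818, -1.0213) x2=(-0.1489, 1.3615, 0.3785)
step 19: x0=(-1.7238, 0.6106, 1.4487) x1=(0.6010, 1.0878, -1.0033) x2=(-0.1347, 1.3561, 0.3658)
step 20: x0=(-1.7264, 0.6117, 1.4235) x1=(0.5828, 1.0937, -0.9851) x2=(-0.1206, 1.3506, 0.3530)
step 21: x0=(-1.7282, 0.6130, 1.3976) x1=(0.5643, 1.0997, -0.9665) x2=(-0.1067, 1.3449, 0.3403)
step 22: x0=(-1.7293, 0.6144, 1.3711) x1=(0.5456, 1.1056, -0.9477) x2=(-0.0929, 1.3391, 0.3276)

(-0.0929, 1.3391, 0.3276)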